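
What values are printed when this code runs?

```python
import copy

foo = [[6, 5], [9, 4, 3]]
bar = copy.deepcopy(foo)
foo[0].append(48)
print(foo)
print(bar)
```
[[6, 5, 48], [9, 4, 3]]
[[6, 5], [9, 4, 3]]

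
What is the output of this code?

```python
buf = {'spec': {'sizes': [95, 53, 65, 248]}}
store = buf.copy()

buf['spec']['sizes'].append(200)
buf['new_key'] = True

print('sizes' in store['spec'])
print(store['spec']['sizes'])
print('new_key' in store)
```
True
[95, 53, 65, 248, 200]
False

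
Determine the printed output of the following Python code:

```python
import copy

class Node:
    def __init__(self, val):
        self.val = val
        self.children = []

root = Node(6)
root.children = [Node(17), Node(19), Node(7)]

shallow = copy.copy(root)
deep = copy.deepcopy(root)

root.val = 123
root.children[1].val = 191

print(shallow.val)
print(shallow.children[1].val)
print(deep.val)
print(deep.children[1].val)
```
6
191
6
19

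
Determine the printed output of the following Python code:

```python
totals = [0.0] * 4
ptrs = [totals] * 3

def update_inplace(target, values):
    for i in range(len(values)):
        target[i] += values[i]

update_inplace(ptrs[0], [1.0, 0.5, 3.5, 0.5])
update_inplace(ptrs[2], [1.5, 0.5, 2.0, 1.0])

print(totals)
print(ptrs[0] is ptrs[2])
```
[2.5, 1.0, 5.5, 1.5]
True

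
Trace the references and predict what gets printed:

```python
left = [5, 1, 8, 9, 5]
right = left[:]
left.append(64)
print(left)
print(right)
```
[5, 1, 8, 9, 5, 64]
[5, 1, 8, 9, 5]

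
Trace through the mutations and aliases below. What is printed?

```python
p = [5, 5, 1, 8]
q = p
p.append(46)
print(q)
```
[5, 5, 1, 8, 46]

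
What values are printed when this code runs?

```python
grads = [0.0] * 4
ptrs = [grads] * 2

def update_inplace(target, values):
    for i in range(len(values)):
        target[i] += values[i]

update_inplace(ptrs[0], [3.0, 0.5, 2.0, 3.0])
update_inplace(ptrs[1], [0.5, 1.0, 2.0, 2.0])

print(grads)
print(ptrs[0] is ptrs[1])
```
[3.5, 1.5, 4.0, 5.0]
True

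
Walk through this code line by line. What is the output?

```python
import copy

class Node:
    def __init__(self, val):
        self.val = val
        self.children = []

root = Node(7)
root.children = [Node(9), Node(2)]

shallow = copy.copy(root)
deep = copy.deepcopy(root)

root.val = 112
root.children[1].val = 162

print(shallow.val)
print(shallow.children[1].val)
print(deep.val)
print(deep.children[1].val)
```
7
162
7
2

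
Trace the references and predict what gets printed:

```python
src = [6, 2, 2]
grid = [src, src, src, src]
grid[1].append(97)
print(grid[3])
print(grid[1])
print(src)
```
[6, 2, 2, 97]
[6, 2, 2, 97]
[6, 2, 2, 97]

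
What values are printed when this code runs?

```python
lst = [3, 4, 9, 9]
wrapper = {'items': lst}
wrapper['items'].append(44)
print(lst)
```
[3, 4, 9, 9, 44]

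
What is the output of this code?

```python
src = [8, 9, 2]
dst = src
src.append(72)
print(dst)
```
[8, 9, 2, 72]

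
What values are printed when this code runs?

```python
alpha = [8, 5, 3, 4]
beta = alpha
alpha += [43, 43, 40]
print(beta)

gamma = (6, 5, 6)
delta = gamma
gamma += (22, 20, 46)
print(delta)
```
[8, 5, 3, 4, 43, 43, 40]
(6, 5, 6)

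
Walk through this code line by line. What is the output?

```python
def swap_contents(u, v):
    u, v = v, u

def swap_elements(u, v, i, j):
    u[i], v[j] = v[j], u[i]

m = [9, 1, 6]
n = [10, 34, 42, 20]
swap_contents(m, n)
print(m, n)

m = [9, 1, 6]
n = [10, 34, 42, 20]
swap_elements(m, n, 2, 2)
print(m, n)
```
[9, 1, 6] [10, 34, 42, 20]
[9, 1, 42] [10, 34, 6, 20]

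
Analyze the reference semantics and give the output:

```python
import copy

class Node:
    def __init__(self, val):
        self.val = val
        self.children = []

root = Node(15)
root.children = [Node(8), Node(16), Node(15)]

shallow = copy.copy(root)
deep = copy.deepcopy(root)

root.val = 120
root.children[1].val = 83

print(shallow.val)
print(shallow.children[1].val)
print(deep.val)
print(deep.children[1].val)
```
15
83
15
16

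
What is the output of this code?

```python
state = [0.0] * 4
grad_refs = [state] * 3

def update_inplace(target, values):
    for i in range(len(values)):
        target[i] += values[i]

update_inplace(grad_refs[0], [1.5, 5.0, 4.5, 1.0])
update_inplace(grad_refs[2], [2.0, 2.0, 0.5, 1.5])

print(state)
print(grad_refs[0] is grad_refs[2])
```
[3.5, 7.0, 5.0, 2.5]
True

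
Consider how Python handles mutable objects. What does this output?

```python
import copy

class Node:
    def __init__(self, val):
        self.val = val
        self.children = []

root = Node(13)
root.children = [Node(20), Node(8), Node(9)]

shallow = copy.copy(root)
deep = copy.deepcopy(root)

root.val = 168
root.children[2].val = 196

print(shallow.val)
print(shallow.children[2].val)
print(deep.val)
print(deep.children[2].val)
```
13
196
13
9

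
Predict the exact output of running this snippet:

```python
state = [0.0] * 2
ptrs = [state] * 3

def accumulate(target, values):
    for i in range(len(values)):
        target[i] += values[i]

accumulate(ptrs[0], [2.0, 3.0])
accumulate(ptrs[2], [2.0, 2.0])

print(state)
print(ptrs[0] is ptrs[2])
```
[4.0, 5.0]
True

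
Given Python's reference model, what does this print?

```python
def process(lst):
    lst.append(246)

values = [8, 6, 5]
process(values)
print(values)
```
[8, 6, 5, 246]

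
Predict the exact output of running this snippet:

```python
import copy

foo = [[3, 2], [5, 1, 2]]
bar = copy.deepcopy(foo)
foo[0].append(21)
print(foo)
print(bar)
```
[[3, 2, 21], [5, 1, 2]]
[[3, 2], [5, 1, 2]]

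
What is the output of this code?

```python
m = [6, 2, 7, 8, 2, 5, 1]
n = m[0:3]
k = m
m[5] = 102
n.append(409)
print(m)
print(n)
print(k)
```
[6, 2, 7, 8, 2, 102, 1]
[6, 2, 7, 409]
[6, 2, 7, 8, 2, 102, 1]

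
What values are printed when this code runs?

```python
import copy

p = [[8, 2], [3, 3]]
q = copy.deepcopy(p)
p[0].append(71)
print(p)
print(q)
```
[[8, 2, 71], [3, 3]]
[[8, 2], [3, 3]]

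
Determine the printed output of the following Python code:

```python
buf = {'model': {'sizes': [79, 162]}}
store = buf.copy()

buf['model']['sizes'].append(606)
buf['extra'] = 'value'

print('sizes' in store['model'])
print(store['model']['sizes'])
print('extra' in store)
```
True
[79, 162, 606]
False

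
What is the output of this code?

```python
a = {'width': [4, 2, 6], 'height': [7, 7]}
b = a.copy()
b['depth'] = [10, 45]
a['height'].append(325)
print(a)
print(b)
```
{'width': [4, 2, 6], 'height': [7, 7, 325]}
{'width': [4, 2, 6], 'height': [7, 7, 325], 'depth': [10, 45]}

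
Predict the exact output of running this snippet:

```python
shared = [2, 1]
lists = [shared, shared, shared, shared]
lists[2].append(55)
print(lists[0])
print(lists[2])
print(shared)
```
[2, 1, 55]
[2, 1, 55]
[2, 1, 55]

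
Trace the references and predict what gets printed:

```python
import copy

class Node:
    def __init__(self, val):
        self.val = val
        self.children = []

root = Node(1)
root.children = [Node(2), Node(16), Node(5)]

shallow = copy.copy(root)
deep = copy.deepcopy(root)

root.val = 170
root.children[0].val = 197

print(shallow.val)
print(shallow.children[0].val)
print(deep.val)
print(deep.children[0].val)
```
1
197
1
2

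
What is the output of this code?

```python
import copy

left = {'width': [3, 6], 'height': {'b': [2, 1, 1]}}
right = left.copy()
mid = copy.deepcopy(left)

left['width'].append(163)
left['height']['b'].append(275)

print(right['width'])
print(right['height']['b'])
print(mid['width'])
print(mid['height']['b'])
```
[3, 6, 163]
[2, 1, 1, 275]
[3, 6]
[2, 1, 1]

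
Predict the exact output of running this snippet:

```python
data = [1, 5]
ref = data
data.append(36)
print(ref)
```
[1, 5, 36]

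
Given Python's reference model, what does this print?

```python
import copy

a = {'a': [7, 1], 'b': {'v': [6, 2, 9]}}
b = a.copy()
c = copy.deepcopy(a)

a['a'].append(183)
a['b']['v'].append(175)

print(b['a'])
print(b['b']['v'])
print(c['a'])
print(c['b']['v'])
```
[7, 1, 183]
[6, 2, 9, 175]
[7, 1]
[6, 2, 9]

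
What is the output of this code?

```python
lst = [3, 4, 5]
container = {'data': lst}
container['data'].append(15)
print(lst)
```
[3, 4, 5, 15]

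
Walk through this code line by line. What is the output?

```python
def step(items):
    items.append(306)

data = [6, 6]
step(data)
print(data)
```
[6, 6, 306]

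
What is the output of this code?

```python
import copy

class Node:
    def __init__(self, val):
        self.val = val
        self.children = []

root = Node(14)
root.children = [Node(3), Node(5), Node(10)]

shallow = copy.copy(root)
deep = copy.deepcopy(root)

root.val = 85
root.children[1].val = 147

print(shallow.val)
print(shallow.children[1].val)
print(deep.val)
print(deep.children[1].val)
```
14
147
14
5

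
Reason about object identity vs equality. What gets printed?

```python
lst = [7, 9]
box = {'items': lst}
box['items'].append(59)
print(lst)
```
[7, 9, 59]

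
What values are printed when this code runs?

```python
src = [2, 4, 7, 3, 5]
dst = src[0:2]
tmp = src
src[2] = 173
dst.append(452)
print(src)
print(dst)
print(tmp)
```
[2, 4, 173, 3, 5]
[2, 4, 452]
[2, 4, 173, 3, 5]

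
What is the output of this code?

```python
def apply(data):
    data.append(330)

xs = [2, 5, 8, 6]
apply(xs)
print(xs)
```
[2, 5, 8, 6, 330]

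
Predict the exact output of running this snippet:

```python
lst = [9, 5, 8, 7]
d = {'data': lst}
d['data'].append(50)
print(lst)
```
[9, 5, 8, 7, 50]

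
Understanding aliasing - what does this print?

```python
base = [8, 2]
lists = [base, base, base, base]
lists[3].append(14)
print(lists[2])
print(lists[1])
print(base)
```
[8, 2, 14]
[8, 2, 14]
[8, 2, 14]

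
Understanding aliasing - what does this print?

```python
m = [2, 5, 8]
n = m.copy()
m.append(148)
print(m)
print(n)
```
[2, 5, 8, 148]
[2, 5, 8]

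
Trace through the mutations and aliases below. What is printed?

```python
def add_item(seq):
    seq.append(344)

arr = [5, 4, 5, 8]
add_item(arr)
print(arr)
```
[5, 4, 5, 8, 344]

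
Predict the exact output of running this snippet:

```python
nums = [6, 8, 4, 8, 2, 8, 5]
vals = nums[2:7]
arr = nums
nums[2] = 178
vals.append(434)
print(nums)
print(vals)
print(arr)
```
[6, 8, 178, 8, 2, 8, 5]
[4, 8, 2, 8, 5, 434]
[6, 8, 178, 8, 2, 8, 5]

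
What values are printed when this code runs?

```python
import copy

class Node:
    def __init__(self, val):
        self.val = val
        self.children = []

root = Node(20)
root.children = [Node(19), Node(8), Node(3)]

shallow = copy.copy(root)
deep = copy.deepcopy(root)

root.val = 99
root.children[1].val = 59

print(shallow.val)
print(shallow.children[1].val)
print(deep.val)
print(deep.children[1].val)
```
20
59
20
8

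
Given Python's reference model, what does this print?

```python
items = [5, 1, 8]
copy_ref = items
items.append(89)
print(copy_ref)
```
[5, 1, 8, 89]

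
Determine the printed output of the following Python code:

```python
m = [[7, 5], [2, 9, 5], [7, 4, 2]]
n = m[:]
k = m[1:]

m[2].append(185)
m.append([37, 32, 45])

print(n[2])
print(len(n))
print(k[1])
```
[7, 4, 2, 185]
3
[7, 4, 2, 185]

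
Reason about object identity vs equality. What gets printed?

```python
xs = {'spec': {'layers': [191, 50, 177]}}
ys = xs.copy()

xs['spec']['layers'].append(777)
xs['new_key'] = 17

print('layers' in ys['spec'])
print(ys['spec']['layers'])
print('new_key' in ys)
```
True
[191, 50, 177, 777]
False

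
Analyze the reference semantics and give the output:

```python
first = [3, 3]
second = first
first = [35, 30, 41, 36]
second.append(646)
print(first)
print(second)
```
[35, 30, 41, 36]
[3, 3, 646]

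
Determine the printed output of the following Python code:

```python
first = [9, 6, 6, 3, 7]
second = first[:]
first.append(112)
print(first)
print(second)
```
[9, 6, 6, 3, 7, 112]
[9, 6, 6, 3, 7]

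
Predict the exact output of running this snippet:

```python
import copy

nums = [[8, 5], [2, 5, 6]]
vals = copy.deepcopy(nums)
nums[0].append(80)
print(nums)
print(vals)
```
[[8, 5, 80], [2, 5, 6]]
[[8, 5], [2, 5, 6]]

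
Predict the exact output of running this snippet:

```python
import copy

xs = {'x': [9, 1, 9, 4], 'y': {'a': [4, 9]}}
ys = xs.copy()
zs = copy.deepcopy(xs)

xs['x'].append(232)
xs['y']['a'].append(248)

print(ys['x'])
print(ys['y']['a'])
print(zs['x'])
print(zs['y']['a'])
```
[9, 1, 9, 4, 232]
[4, 9, 248]
[9, 1, 9, 4]
[4, 9]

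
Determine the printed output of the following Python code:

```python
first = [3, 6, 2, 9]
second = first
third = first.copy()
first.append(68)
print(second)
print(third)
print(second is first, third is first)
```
[3, 6, 2, 9, 68]
[3, 6, 2, 9]
True False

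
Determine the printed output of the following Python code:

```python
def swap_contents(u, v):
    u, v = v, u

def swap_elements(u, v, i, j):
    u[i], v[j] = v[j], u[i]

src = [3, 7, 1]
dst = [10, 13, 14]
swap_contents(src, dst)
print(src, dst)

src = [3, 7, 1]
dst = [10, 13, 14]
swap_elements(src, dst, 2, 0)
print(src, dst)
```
[3, 7, 1] [10, 13, 14]
[3, 7, 10] [1, 13, 14]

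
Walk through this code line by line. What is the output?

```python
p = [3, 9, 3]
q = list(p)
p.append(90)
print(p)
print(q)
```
[3, 9, 3, 90]
[3, 9, 3]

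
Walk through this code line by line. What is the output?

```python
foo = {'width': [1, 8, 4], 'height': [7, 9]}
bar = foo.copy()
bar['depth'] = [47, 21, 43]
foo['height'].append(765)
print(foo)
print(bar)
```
{'width': [1, 8, 4], 'height': [7, 9, 765]}
{'width': [1, 8, 4], 'height': [7, 9, 765], 'depth': [47, 21, 43]}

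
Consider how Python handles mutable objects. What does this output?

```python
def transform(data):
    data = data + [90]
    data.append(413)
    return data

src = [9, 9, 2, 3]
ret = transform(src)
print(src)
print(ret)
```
[9, 9, 2, 3]
[9, 9, 2, 3, 90, 413]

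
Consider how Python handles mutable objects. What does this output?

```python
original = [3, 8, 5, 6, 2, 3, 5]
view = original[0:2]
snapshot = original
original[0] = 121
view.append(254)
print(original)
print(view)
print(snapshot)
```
[121, 8, 5, 6, 2, 3, 5]
[3, 8, 254]
[121, 8, 5, 6, 2, 3, 5]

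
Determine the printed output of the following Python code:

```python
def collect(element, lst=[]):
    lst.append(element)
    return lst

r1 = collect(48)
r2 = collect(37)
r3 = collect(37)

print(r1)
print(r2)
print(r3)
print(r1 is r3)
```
[48, 37, 37]
[48, 37, 37]
[48, 37, 37]
True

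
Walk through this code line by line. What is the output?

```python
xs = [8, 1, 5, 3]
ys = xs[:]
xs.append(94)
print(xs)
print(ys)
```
[8, 1, 5, 3, 94]
[8, 1, 5, 3]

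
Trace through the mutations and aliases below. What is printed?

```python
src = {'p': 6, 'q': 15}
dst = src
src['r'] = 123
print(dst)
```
{'p': 6, 'q': 15, 'r': 123}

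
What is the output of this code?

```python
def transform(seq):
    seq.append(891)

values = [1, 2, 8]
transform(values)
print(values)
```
[1, 2, 8, 891]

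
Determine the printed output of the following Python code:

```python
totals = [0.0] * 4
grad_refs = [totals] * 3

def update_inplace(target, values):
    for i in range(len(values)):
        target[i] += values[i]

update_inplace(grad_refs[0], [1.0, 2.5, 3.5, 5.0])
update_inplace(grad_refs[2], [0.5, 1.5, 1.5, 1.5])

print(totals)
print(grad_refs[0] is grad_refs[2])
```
[1.5, 4.0, 5.0, 6.5]
True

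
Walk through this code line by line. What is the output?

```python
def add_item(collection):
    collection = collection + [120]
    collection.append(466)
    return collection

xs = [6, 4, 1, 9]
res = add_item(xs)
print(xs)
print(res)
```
[6, 4, 1, 9]
[6, 4, 1, 9, 120, 466]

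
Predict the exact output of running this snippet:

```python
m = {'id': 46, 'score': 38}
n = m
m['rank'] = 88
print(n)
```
{'id': 46, 'score': 38, 'rank': 88}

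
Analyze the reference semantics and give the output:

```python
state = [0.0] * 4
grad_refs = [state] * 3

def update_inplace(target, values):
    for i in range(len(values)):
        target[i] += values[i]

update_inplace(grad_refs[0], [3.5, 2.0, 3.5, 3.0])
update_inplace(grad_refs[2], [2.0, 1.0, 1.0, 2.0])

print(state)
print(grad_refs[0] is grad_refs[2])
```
[5.5, 3.0, 4.5, 5.0]
True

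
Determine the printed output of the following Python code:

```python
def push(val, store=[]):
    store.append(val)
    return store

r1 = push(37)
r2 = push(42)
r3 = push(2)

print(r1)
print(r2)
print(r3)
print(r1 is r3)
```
[37, 42, 2]
[37, 42, 2]
[37, 42, 2]
True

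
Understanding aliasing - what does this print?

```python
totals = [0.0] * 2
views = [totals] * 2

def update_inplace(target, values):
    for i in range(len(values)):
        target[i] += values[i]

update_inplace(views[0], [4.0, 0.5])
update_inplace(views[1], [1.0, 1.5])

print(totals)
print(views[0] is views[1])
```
[5.0, 2.0]
True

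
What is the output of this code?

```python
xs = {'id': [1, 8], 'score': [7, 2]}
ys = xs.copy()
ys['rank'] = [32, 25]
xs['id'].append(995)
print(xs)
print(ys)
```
{'id': [1, 8, 995], 'score': [7, 2]}
{'id': [1, 8, 995], 'score': [7, 2], 'rank': [32, 25]}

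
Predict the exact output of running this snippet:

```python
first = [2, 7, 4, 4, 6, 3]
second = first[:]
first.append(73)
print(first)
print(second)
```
[2, 7, 4, 4, 6, 3, 73]
[2, 7, 4, 4, 6, 3]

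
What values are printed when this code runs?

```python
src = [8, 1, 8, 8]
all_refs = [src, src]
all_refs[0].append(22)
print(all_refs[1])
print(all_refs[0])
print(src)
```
[8, 1, 8, 8, 22]
[8, 1, 8, 8, 22]
[8, 1, 8, 8, 22]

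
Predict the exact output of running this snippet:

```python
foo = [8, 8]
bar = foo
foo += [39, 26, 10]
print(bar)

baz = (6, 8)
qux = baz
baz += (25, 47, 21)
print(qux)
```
[8, 8, 39, 26, 10]
(6, 8)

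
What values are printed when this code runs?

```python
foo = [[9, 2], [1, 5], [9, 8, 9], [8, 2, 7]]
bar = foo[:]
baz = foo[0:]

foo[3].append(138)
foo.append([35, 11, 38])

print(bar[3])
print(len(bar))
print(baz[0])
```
[8, 2, 7, 138]
4
[9, 2]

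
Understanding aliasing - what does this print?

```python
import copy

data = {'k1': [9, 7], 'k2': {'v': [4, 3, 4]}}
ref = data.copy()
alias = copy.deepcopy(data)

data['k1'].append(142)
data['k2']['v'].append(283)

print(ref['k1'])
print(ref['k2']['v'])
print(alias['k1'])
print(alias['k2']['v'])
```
[9, 7, 142]
[4, 3, 4, 283]
[9, 7]
[4, 3, 4]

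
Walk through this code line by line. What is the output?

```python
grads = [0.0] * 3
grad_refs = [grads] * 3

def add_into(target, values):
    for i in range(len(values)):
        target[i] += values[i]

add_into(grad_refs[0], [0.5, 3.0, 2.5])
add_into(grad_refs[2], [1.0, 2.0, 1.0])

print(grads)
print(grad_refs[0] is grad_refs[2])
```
[1.5, 5.0, 3.5]
True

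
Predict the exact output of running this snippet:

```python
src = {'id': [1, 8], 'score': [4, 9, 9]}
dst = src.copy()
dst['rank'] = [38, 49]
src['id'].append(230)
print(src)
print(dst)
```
{'id': [1, 8, 230], 'score': [4, 9, 9]}
{'id': [1, 8, 230], 'score': [4, 9, 9], 'rank': [38, 49]}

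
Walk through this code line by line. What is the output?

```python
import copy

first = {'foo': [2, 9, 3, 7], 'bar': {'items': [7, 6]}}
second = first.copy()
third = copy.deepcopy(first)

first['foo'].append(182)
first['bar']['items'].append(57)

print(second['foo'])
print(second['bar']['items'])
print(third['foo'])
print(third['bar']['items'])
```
[2, 9, 3, 7, 182]
[7, 6, 57]
[2, 9, 3, 7]
[7, 6]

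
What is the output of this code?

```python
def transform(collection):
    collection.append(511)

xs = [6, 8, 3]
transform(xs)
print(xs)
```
[6, 8, 3, 511]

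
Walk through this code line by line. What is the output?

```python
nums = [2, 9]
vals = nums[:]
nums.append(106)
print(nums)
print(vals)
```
[2, 9, 106]
[2, 9]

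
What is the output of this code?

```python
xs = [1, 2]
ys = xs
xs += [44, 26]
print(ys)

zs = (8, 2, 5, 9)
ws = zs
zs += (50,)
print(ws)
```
[1, 2, 44, 26]
(8, 2, 5, 9)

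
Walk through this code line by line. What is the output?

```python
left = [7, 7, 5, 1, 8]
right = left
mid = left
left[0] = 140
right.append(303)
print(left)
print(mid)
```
[140, 7, 5, 1, 8, 303]
[140, 7, 5, 1, 8, 303]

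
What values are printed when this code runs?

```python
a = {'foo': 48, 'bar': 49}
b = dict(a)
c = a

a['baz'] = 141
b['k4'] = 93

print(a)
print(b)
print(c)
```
{'foo': 48, 'bar': 49, 'baz': 141}
{'foo': 48, 'bar': 49, 'k4': 93}
{'foo': 48, 'bar': 49, 'baz': 141}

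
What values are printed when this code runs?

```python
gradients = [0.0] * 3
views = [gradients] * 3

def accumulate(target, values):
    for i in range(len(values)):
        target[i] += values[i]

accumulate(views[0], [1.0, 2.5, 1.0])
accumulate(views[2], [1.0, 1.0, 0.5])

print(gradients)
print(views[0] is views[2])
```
[2.0, 3.5, 1.5]
True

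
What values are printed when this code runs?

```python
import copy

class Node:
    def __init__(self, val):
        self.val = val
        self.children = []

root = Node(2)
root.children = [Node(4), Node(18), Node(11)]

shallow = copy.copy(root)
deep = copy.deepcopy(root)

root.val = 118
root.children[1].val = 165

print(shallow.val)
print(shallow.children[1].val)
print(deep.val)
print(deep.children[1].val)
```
2
165
2
18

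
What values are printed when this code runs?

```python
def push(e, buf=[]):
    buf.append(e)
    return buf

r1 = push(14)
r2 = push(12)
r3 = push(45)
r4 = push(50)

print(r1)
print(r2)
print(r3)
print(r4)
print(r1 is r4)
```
[14, 12, 45, 50]
[14, 12, 45, 50]
[14, 12, 45, 50]
[14, 12, 45, 50]
True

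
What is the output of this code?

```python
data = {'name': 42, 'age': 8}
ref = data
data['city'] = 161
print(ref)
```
{'name': 42, 'age': 8, 'city': 161}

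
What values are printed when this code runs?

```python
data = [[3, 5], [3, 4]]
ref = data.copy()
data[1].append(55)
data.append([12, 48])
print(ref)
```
[[3, 5], [3, 4, 55]]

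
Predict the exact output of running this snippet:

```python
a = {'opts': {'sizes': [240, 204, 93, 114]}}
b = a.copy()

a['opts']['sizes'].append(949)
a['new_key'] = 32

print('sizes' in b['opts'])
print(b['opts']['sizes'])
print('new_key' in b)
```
True
[240, 204, 93, 114, 949]
False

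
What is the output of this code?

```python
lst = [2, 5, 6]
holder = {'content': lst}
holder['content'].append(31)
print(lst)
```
[2, 5, 6, 31]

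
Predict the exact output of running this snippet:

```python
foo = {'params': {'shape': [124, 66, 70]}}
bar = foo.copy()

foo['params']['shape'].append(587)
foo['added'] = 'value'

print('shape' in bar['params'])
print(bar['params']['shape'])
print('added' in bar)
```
True
[124, 66, 70, 587]
False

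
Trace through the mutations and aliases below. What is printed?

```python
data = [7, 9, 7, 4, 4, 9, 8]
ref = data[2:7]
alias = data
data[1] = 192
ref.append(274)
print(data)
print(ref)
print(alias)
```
[7, 192, 7, 4, 4, 9, 8]
[7, 4, 4, 9, 8, 274]
[7, 192, 7, 4, 4, 9, 8]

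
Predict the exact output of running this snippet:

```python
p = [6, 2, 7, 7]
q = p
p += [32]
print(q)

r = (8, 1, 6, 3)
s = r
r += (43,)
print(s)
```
[6, 2, 7, 7, 32]
(8, 1, 6, 3)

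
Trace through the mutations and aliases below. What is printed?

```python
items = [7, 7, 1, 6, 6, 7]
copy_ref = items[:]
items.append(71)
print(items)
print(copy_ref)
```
[7, 7, 1, 6, 6, 7, 71]
[7, 7, 1, 6, 6, 7]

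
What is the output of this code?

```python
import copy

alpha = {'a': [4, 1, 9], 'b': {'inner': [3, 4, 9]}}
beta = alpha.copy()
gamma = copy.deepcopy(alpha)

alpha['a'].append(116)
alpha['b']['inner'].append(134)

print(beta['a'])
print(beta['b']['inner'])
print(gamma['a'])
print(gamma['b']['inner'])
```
[4, 1, 9, 116]
[3, 4, 9, 134]
[4, 1, 9]
[3, 4, 9]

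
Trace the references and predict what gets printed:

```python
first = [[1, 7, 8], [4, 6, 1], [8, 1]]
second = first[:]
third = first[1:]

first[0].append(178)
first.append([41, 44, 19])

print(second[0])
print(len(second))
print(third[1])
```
[1, 7, 8, 178]
3
[8, 1]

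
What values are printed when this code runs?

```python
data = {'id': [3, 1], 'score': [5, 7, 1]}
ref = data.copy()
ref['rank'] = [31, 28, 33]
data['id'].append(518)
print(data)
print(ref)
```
{'id': [3, 1, 518], 'score': [5, 7, 1]}
{'id': [3, 1, 518], 'score': [5, 7, 1], 'rank': [31, 28, 33]}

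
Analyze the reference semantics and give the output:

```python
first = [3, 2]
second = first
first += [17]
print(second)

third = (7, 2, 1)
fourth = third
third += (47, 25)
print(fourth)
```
[3, 2, 17]
(7, 2, 1)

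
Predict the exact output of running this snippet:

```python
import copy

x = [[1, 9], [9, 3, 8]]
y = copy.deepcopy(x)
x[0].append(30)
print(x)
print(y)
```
[[1, 9, 30], [9, 3, 8]]
[[1, 9], [9, 3, 8]]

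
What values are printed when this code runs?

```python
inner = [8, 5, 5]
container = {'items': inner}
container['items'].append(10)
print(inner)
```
[8, 5, 5, 10]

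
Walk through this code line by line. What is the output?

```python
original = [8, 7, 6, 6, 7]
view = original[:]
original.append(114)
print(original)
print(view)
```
[8, 7, 6, 6, 7, 114]
[8, 7, 6, 6, 7]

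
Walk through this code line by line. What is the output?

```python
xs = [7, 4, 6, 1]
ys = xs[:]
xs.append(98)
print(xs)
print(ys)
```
[7, 4, 6, 1, 98]
[7, 4, 6, 1]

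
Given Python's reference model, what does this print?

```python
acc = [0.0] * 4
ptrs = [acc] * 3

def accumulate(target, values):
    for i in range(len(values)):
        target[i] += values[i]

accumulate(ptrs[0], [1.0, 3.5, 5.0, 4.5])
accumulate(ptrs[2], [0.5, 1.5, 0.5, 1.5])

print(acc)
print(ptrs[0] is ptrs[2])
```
[1.5, 5.0, 5.5, 6.0]
True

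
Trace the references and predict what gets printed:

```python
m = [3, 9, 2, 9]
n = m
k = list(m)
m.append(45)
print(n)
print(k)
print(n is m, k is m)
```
[3, 9, 2, 9, 45]
[3, 9, 2, 9]
True False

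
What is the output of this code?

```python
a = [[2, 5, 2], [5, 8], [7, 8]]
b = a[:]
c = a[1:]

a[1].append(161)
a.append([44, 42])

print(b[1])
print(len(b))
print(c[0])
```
[5, 8, 161]
3
[5, 8, 161]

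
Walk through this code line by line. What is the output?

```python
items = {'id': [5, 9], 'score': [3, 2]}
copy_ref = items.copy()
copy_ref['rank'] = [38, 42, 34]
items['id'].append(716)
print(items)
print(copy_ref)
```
{'id': [5, 9, 716], 'score': [3, 2]}
{'id': [5, 9, 716], 'score': [3, 2], 'rank': [38, 42, 34]}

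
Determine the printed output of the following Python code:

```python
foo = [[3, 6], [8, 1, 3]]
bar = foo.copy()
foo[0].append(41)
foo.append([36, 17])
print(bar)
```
[[3, 6, 41], [8, 1, 3]]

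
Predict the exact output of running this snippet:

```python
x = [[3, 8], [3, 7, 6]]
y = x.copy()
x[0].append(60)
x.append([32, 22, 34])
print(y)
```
[[3, 8, 60], [3, 7, 6]]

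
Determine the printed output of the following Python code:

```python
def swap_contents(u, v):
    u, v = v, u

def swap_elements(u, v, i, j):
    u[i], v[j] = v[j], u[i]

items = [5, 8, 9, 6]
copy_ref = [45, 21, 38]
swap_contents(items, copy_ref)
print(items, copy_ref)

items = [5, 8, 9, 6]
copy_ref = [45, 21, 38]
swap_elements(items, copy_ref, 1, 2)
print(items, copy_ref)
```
[5, 8, 9, 6] [45, 21, 38]
[5, 38, 9, 6] [45, 21, 8]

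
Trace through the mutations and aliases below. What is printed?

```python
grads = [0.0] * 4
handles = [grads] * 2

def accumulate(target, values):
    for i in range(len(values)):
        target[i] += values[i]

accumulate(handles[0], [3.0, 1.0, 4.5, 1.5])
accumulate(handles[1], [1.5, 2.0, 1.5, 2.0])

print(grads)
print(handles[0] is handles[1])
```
[4.5, 3.0, 6.0, 3.5]
True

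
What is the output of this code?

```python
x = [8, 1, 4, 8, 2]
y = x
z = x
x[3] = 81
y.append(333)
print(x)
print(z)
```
[8, 1, 4, 81, 2, 333]
[8, 1, 4, 81, 2, 333]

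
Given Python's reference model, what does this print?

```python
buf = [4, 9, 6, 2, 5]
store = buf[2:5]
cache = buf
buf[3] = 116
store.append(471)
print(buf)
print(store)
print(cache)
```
[4, 9, 6, 116, 5]
[6, 2, 5, 471]
[4, 9, 6, 116, 5]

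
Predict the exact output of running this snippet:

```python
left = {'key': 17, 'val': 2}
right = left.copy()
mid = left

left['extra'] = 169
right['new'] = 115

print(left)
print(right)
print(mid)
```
{'key': 17, 'val': 2, 'extra': 169}
{'key': 17, 'val': 2, 'new': 115}
{'key': 17, 'val': 2, 'extra': 169}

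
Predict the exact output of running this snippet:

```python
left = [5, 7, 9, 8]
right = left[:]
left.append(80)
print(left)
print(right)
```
[5, 7, 9, 8, 80]
[5, 7, 9, 8]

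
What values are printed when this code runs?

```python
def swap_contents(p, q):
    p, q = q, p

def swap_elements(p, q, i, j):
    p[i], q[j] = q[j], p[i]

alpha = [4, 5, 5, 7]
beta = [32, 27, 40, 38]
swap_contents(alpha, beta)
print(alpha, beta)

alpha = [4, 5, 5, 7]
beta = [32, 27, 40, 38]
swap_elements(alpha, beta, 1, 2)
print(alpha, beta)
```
[4, 5, 5, 7] [32, 27, 40, 38]
[4, 40, 5, 7] [32, 27, 5, 38]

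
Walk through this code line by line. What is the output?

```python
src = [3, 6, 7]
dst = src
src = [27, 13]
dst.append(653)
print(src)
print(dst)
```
[27, 13]
[3, 6, 7, 653]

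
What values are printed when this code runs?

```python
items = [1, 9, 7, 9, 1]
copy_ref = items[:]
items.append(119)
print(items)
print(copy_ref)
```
[1, 9, 7, 9, 1, 119]
[1, 9, 7, 9, 1]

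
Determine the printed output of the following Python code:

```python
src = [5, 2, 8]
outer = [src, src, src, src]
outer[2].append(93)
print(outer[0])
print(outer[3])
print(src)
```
[5, 2, 8, 93]
[5, 2, 8, 93]
[5, 2, 8, 93]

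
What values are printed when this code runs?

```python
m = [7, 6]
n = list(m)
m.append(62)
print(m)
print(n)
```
[7, 6, 62]
[7, 6]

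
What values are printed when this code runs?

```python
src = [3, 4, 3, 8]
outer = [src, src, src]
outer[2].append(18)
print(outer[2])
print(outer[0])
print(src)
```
[3, 4, 3, 8, 18]
[3, 4, 3, 8, 18]
[3, 4, 3, 8, 18]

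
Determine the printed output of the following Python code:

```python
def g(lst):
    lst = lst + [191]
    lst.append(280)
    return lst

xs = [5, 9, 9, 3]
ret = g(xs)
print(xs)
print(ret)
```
[5, 9, 9, 3]
[5, 9, 9, 3, 191, 280]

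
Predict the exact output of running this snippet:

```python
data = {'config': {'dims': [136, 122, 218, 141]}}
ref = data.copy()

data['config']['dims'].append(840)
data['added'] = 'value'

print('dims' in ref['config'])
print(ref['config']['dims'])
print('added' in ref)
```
True
[136, 122, 218, 141, 840]
False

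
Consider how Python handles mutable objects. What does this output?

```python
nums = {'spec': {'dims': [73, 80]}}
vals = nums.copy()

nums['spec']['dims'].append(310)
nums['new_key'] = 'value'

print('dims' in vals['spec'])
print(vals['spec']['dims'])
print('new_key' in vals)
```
True
[73, 80, 310]
False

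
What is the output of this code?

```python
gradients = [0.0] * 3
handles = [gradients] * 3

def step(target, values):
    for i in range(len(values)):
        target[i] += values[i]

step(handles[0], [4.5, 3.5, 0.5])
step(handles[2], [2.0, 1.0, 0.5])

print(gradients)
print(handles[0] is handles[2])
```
[6.5, 4.5, 1.0]
True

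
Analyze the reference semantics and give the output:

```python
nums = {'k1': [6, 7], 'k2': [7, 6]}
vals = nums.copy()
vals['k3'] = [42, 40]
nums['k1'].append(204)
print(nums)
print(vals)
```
{'k1': [6, 7, 204], 'k2': [7, 6]}
{'k1': [6, 7, 204], 'k2': [7, 6], 'k3': [42, 40]}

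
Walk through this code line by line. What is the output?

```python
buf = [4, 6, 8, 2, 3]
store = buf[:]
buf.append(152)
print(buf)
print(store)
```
[4, 6, 8, 2, 3, 152]
[4, 6, 8, 2, 3]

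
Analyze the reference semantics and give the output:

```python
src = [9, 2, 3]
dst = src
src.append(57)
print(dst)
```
[9, 2, 3, 57]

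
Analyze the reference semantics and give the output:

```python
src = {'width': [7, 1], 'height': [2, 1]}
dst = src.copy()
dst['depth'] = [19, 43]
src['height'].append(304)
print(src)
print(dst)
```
{'width': [7, 1], 'height': [2, 1, 304]}
{'width': [7, 1], 'height': [2, 1, 304], 'depth': [19, 43]}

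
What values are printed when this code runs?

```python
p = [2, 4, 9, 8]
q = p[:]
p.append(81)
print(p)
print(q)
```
[2, 4, 9, 8, 81]
[2, 4, 9, 8]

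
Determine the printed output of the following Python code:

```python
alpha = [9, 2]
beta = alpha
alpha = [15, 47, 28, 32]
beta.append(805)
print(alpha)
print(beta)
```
[15, 47, 28, 32]
[9, 2, 805]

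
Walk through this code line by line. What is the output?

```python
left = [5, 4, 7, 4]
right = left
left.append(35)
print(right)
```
[5, 4, 7, 4, 35]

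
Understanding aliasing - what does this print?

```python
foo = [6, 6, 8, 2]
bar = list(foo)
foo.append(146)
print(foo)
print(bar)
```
[6, 6, 8, 2, 146]
[6, 6, 8, 2]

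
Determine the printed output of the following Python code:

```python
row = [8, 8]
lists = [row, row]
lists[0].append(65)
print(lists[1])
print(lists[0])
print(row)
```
[8, 8, 65]
[8, 8, 65]
[8, 8, 65]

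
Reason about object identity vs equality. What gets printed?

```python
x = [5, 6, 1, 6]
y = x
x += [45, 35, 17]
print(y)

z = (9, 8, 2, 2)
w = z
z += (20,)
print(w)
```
[5, 6, 1, 6, 45, 35, 17]
(9, 8, 2, 2)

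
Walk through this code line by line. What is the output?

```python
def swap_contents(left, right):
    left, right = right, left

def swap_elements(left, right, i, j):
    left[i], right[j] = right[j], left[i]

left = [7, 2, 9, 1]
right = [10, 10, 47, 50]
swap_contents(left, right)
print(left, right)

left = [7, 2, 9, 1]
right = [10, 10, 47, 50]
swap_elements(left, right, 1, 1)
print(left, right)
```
[7, 2, 9, 1] [10, 10, 47, 50]
[7, 10, 9, 1] [10, 2, 47, 50]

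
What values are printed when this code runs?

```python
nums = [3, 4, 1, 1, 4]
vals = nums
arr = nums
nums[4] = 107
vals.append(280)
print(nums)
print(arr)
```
[3, 4, 1, 1, 107, 280]
[3, 4, 1, 1, 107, 280]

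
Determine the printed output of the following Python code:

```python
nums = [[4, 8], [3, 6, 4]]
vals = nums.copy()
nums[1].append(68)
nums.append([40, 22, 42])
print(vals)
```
[[4, 8], [3, 6, 4, 68]]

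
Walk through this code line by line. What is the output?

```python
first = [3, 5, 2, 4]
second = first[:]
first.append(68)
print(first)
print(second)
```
[3, 5, 2, 4, 68]
[3, 5, 2, 4]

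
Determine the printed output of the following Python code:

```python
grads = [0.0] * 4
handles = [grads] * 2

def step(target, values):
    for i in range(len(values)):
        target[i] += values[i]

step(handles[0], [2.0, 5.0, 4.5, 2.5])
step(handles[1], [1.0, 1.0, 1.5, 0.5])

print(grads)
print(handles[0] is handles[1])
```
[3.0, 6.0, 6.0, 3.0]
True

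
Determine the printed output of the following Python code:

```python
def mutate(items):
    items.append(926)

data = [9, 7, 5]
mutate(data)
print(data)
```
[9, 7, 5, 926]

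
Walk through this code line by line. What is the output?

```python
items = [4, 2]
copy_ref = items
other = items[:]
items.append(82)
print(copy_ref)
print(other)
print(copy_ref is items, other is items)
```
[4, 2, 82]
[4, 2]
True False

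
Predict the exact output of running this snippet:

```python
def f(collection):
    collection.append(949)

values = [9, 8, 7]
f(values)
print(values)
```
[9, 8, 7, 949]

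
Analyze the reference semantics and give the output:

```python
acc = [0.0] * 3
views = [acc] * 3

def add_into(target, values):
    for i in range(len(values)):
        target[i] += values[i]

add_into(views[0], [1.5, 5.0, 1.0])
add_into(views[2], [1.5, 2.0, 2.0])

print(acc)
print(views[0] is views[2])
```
[3.0, 7.0, 3.0]
True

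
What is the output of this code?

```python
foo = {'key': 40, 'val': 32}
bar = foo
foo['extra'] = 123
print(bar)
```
{'key': 40, 'val': 32, 'extra': 123}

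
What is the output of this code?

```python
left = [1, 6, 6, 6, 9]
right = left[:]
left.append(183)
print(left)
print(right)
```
[1, 6, 6, 6, 9, 183]
[1, 6, 6, 6, 9]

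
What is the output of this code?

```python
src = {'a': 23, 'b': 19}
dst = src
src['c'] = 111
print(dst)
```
{'a': 23, 'b': 19, 'c': 111}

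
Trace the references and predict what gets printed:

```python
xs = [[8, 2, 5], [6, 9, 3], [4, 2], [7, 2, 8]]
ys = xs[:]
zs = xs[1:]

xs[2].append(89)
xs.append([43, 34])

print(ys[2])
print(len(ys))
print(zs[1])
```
[4, 2, 89]
4
[4, 2, 89]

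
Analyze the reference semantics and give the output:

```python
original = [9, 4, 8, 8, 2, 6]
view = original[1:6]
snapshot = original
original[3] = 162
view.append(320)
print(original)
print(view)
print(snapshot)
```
[9, 4, 8, 162, 2, 6]
[4, 8, 8, 2, 6, 320]
[9, 4, 8, 162, 2, 6]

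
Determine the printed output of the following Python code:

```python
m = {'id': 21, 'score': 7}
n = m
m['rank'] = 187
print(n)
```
{'id': 21, 'score': 7, 'rank': 187}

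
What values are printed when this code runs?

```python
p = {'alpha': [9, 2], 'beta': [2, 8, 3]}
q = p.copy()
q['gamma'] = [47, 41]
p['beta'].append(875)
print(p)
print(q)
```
{'alpha': [9, 2], 'beta': [2, 8, 3, 875]}
{'alpha': [9, 2], 'beta': [2, 8, 3, 875], 'gamma': [47, 41]}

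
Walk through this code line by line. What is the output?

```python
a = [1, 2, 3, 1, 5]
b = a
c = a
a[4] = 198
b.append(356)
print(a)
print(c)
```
[1, 2, 3, 1, 198, 356]
[1, 2, 3, 1, 198, 356]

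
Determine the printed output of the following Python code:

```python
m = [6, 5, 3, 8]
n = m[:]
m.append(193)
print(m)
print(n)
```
[6, 5, 3, 8, 193]
[6, 5, 3, 8]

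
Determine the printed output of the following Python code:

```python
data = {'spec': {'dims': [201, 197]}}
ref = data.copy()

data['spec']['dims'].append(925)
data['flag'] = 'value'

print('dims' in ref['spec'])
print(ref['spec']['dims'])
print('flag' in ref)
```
True
[201, 197, 925]
False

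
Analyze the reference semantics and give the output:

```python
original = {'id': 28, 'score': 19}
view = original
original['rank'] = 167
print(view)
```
{'id': 28, 'score': 19, 'rank': 167}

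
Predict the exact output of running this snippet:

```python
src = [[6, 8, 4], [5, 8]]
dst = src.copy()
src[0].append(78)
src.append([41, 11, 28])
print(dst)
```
[[6, 8, 4, 78], [5, 8]]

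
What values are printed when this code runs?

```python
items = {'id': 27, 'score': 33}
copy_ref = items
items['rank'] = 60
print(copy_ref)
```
{'id': 27, 'score': 33, 'rank': 60}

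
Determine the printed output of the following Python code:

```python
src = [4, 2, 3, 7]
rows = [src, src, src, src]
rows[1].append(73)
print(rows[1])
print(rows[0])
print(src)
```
[4, 2, 3, 7, 73]
[4, 2, 3, 7, 73]
[4, 2, 3, 7, 73]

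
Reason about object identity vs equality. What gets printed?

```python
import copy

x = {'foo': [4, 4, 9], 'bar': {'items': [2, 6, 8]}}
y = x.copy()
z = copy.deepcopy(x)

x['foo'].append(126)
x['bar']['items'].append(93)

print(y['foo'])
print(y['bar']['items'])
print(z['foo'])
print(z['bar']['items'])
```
[4, 4, 9, 126]
[2, 6, 8, 93]
[4, 4, 9]
[2, 6, 8]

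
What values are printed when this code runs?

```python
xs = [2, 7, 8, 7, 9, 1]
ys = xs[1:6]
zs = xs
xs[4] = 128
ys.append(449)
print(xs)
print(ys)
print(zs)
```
[2, 7, 8, 7, 128, 1]
[7, 8, 7, 9, 1, 449]
[2, 7, 8, 7, 128, 1]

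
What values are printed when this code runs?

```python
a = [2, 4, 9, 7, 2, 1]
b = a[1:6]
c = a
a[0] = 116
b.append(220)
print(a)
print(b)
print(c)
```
[116, 4, 9, 7, 2, 1]
[4, 9, 7, 2, 1, 220]
[116, 4, 9, 7, 2, 1]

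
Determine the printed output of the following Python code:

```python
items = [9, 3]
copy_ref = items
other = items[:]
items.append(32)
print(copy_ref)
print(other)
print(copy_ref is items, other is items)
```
[9, 3, 32]
[9, 3]
True False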